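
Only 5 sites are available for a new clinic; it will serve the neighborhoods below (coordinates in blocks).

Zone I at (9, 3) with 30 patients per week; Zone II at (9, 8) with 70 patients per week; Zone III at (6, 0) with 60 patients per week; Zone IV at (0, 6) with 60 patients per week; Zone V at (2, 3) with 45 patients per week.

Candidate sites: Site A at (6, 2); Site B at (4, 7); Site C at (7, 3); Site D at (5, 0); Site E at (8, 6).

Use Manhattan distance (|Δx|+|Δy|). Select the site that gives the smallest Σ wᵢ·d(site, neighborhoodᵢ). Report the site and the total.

Site C, total 1615 blocks

Total weighted distance at each candidate:
  Site A (6, 2): total = 1695
  Site B (4, 7): total = 1800
  Site C (7, 3): total = 1615
  Site D (5, 0): total = 2040
  Site E (8, 6): total = 1695
Minimum is at Site C with total 1615 blocks.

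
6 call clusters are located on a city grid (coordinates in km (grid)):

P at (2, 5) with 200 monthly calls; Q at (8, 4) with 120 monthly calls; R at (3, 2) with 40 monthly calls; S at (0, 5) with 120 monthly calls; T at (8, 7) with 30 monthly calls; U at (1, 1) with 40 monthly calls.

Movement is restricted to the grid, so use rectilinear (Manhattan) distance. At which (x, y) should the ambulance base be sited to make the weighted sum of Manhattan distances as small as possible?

Manhattan distance separates: Σwᵢ(|x−xᵢ|+|y−yᵢ|) = Σwᵢ|x−xᵢ| + Σwᵢ|y−yᵢ|, so x and y are optimised independently as 1-D weighted medians.
Total weight W = 550; half = 275.
x-coordinate, sorted with cumulative weight:
  x=0 (S, w=120) cum 120
  x=1 (U, w=40) cum 160
  x=2 (P, w=200) cum 360  ← median
  x=3 (R, w=40) cum 400
  x=8 (Q, w=120) cum 520
  x=8 (T, w=30) cum 550
⇒ x* = 2
y-coordinate, sorted with cumulative weight:
  y=1 (U, w=40) cum 40
  y=2 (R, w=40) cum 80
  y=4 (Q, w=120) cum 200
  y=5 (P, w=200) cum 400  ← median
  y=5 (S, w=120) cum 520
  y=7 (T, w=30) cum 550
⇒ y* = 5

(2, 5)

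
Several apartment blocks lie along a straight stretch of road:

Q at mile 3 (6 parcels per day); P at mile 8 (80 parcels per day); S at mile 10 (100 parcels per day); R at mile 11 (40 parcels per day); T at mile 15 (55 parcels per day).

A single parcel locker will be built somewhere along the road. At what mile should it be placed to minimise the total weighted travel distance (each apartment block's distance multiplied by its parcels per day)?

x = 10

For a sum of weighted absolute distances on a line, the optimum is the weighted median (not the mean). Total weight W = 281; half-weight = 140.5.
Sort by position and accumulate weight:
  mile 3 (Q, w=6) → cum 6
  mile 8 (P, w=80) → cum 86
  mile 10 (S, w=100) → cum 186  ≥ 140.5 → median here
  mile 11 (R, w=40) → cum 226
  mile 15 (T, w=55) → cum 281
Optimal location: mile 10.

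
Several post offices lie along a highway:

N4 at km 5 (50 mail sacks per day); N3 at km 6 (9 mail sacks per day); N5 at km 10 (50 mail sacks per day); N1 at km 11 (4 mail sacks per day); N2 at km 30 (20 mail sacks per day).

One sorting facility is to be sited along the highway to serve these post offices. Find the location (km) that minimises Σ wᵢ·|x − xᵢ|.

x = 10

For a sum of weighted absolute distances on a line, the optimum is the weighted median (not the mean). Total weight W = 133; half-weight = 66.5.
Sort by position and accumulate weight:
  km 5 (N4, w=50) → cum 50
  km 6 (N3, w=9) → cum 59
  km 10 (N5, w=50) → cum 109  ≥ 66.5 → median here
  km 11 (N1, w=4) → cum 113
  km 30 (N2, w=20) → cum 133
Optimal location: km 10.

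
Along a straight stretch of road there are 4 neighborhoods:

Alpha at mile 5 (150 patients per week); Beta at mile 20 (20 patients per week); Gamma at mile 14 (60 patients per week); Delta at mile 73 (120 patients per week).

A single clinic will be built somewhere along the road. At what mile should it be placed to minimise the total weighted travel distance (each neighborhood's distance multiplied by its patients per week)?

x = 14

For a sum of weighted absolute distances on a line, the optimum is the weighted median (not the mean). Total weight W = 350; half-weight = 175.
Sort by position and accumulate weight:
  mile 5 (Alpha, w=150) → cum 150
  mile 14 (Gamma, w=60) → cum 210  ≥ 175 → median here
  mile 20 (Beta, w=20) → cum 230
  mile 73 (Delta, w=120) → cum 350
Optimal location: mile 14.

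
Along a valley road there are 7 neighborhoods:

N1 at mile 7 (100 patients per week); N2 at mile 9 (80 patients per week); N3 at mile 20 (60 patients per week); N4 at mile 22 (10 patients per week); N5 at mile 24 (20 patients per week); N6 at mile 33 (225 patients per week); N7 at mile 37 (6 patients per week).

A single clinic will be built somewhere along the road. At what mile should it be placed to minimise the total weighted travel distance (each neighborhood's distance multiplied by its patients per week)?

x = 24

For a sum of weighted absolute distances on a line, the optimum is the weighted median (not the mean). Total weight W = 501; half-weight = 250.5.
Sort by position and accumulate weight:
  mile 7 (N1, w=100) → cum 100
  mile 9 (N2, w=80) → cum 180
  mile 20 (N3, w=60) → cum 240
  mile 22 (N4, w=10) → cum 250
  mile 24 (N5, w=20) → cum 270  ≥ 250.5 → median here
  mile 33 (N6, w=225) → cum 495
  mile 37 (N7, w=6) → cum 501
Optimal location: mile 24.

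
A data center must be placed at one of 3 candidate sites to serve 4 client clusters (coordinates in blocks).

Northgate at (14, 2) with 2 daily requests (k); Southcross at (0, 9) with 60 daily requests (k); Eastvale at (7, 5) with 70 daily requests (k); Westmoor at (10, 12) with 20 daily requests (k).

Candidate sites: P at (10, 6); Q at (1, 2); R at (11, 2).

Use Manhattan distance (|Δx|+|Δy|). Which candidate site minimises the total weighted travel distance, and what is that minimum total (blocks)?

Total weighted distance at each candidate:
  P (10, 6): total = 1196
  Q (1, 2): total = 1516
  R (11, 2): total = 1796
Minimum is at P with total 1196 blocks.

P, total 1196 blocks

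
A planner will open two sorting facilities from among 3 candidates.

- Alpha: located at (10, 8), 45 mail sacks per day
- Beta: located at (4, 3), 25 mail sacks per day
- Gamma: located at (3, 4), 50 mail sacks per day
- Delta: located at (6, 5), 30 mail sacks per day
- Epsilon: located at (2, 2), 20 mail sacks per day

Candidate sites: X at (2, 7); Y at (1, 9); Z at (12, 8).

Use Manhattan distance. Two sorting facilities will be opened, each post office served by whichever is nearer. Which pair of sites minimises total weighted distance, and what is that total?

{X, Z}, total 720

Evaluate every pair (each demand assigned to the nearer of the two):
  {X, Z}: total = 720
  {X, Y}: total = 1035
  {Y, Z}: total = 1095
Best pair: {X, Z} with total 720.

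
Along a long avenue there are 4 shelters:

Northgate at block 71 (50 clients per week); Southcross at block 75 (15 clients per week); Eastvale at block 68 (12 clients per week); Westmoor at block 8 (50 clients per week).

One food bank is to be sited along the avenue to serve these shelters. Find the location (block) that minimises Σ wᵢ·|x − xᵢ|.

For a sum of weighted absolute distances on a line, the optimum is the weighted median (not the mean). Total weight W = 127; half-weight = 63.5.
Sort by position and accumulate weight:
  block 8 (Westmoor, w=50) → cum 50
  block 68 (Eastvale, w=12) → cum 62
  block 71 (Northgate, w=50) → cum 112  ≥ 63.5 → median here
  block 75 (Southcross, w=15) → cum 127
Optimal location: block 71.

x = 71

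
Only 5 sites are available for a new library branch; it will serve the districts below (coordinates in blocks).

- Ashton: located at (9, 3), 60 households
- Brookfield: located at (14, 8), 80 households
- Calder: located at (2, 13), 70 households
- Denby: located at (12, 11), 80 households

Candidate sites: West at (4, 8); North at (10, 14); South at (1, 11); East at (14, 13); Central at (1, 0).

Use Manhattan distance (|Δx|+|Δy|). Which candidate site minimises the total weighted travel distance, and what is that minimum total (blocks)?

East, total 2460 blocks

Total weighted distance at each candidate:
  West (4, 8): total = 2770
  North (10, 14): total = 2550
  South (1, 11): total = 3330
  East (14, 13): total = 2460
  Central (1, 0): total = 5080
Minimum is at East with total 2460 blocks.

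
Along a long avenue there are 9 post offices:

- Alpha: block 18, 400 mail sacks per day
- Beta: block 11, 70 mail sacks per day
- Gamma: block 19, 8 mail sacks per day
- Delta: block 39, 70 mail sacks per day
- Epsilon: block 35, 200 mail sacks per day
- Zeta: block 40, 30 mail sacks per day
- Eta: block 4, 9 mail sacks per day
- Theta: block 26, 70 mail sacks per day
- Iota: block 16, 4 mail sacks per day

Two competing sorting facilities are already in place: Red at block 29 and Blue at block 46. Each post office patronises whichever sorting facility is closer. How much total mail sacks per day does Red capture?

761

The indifferent point is the midpoint (29+46)/2 = 37.5; post offices left of it (closer to Red at 29) go to Red, those right go to Blue.
  Eta at 4 (w=9) → Red
  Beta at 11 (w=70) → Red
  Iota at 16 (w=4) → Red
  Alpha at 18 (w=400) → Red
  Gamma at 19 (w=8) → Red
  Theta at 26 (w=70) → Red
  Epsilon at 35 (w=200) → Red
  Delta at 39 (w=70) → Blue
  Zeta at 40 (w=30) → Blue
Red captures 761; Blue captures 100.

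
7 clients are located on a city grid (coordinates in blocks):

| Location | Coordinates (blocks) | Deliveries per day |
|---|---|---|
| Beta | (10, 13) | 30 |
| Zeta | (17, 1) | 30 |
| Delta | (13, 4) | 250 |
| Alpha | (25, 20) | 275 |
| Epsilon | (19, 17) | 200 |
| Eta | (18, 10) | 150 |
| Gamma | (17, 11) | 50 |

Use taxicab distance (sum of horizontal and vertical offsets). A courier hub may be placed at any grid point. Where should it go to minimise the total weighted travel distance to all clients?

(18, 13)

Manhattan distance separates: Σwᵢ(|x−xᵢ|+|y−yᵢ|) = Σwᵢ|x−xᵢ| + Σwᵢ|y−yᵢ|, so x and y are optimised independently as 1-D weighted medians.
Total weight W = 985; half = 492.5.
x-coordinate, sorted with cumulative weight:
  x=10 (Beta, w=30) cum 30
  x=13 (Delta, w=250) cum 280
  x=17 (Zeta, w=30) cum 310
  x=17 (Gamma, w=50) cum 360
  x=18 (Eta, w=150) cum 510  ← median
  x=19 (Epsilon, w=200) cum 710
  x=25 (Alpha, w=275) cum 985
⇒ x* = 18
y-coordinate, sorted with cumulative weight:
  y=1 (Zeta, w=30) cum 30
  y=4 (Delta, w=250) cum 280
  y=10 (Eta, w=150) cum 430
  y=11 (Gamma, w=50) cum 480
  y=13 (Beta, w=30) cum 510  ← median
  y=17 (Epsilon, w=200) cum 710
  y=20 (Alpha, w=275) cum 985
⇒ y* = 13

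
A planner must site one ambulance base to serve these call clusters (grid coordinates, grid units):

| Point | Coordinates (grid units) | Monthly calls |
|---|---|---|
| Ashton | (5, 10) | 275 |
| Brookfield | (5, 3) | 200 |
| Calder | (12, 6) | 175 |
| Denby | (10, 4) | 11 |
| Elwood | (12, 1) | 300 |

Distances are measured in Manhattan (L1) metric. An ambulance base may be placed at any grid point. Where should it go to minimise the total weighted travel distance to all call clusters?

Manhattan distance separates: Σwᵢ(|x−xᵢ|+|y−yᵢ|) = Σwᵢ|x−xᵢ| + Σwᵢ|y−yᵢ|, so x and y are optimised independently as 1-D weighted medians.
Total weight W = 961; half = 480.5.
x-coordinate, sorted with cumulative weight:
  x=5 (Ashton, w=275) cum 275
  x=5 (Brookfield, w=200) cum 475
  x=10 (Denby, w=11) cum 486  ← median
  x=12 (Calder, w=175) cum 661
  x=12 (Elwood, w=300) cum 961
⇒ x* = 10
y-coordinate, sorted with cumulative weight:
  y=1 (Elwood, w=300) cum 300
  y=3 (Brookfield, w=200) cum 500  ← median
  y=4 (Denby, w=11) cum 511
  y=6 (Calder, w=175) cum 686
  y=10 (Ashton, w=275) cum 961
⇒ y* = 3

(10, 3)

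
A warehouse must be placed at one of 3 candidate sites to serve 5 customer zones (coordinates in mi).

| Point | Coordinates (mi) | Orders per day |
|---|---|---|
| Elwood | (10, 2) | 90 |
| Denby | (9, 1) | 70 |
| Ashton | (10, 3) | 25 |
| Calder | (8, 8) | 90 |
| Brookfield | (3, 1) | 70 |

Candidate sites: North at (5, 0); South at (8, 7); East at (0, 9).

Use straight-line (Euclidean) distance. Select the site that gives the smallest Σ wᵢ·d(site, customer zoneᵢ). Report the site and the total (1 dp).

Total weighted distance at each candidate:
  North (5, 0): total = 1844.5
  South (8, 7): total = 1659.0
  East (0, 9): total = 3556.7
Minimum is at South with total 1659.0 mi.

South, total 1659.0 mi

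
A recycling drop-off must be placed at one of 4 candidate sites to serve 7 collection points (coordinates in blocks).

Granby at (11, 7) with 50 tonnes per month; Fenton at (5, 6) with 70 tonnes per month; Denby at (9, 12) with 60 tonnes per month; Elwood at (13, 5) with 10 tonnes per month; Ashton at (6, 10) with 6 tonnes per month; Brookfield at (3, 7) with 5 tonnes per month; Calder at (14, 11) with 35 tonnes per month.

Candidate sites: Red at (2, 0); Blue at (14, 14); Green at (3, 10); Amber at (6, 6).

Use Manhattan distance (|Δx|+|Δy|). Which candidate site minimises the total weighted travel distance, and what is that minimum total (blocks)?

Amber, total 1489 blocks

Total weighted distance at each candidate:
  Red (2, 0): total = 3659
  Blue (14, 14): total = 2477
  Green (3, 10): total = 2053
  Amber (6, 6): total = 1489
Minimum is at Amber with total 1489 blocks.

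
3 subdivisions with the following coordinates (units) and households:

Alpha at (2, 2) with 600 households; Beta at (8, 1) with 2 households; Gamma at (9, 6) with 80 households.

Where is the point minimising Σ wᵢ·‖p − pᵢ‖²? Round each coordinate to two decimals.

The minimiser of Σwᵢ‖p−pᵢ‖² is the weighted centroid p* = (Σwᵢpᵢ)/(Σwᵢ).
Σwᵢ = 682.
Σwᵢxᵢ = 600·2 + 2·8 + 80·9 = 1936.
Σwᵢyᵢ = 600·2 + 2·1 + 80·6 = 1682.
x* = 1936/682 = 2.84, y* = 1682/682 = 2.47.

(2.84, 2.47)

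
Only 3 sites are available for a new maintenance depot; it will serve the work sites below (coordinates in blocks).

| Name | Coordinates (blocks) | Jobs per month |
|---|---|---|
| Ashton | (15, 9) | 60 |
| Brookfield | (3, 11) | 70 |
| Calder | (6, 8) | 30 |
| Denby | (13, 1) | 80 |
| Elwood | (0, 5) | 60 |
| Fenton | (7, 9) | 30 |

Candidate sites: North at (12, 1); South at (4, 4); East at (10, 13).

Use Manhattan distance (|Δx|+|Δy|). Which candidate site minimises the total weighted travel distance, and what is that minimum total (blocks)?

South, total 3200 blocks

Total weighted distance at each candidate:
  North (12, 1): total = 3810
  South (4, 4): total = 3200
  East (10, 13): total = 3930
Minimum is at South with total 3200 blocks.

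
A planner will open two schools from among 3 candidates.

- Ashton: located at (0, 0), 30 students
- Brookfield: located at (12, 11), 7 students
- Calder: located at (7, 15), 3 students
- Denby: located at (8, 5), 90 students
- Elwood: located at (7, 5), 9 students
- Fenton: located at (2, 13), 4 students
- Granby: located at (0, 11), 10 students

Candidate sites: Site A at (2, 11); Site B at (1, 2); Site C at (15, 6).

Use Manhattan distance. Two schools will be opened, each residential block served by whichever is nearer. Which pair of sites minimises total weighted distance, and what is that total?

Evaluate every pair (each demand assigned to the nearer of the two):
  {Site B, Site C}: total = 1146
  {Site A, Site B}: total = 1196
  {Site A, Site C}: total = 1302
Best pair: {Site B, Site C} with total 1146.

{Site B, Site C}, total 1146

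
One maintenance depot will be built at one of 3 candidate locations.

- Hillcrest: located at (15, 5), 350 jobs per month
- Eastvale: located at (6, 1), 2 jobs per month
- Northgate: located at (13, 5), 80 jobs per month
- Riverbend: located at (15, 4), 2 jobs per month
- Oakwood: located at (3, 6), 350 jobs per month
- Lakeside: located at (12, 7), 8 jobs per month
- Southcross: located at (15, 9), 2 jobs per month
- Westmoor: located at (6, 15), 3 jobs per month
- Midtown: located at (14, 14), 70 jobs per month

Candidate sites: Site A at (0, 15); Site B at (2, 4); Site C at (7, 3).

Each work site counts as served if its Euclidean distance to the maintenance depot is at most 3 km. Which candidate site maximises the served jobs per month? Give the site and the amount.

Coverage radius r = 3 km; a point is covered iff (Δx)²+(Δy)² ≤ 3² = 9.
  Site A (0, 15): covers {none} → 0
  Site B (2, 4): covers {Oakwood} → 350
  Site C (7, 3): covers {Eastvale} → 2
Maximum coverage at Site B: 350 jobs per month.

Site B, covering 350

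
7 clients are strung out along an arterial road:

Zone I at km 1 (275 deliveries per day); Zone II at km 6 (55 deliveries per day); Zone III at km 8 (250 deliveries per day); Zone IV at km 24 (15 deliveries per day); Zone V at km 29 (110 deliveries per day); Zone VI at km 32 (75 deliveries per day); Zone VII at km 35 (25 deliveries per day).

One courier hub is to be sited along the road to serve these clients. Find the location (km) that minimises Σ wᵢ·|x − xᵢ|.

x = 8

For a sum of weighted absolute distances on a line, the optimum is the weighted median (not the mean). Total weight W = 805; half-weight = 402.5.
Sort by position and accumulate weight:
  km 1 (Zone I, w=275) → cum 275
  km 6 (Zone II, w=55) → cum 330
  km 8 (Zone III, w=250) → cum 580  ≥ 402.5 → median here
  km 24 (Zone IV, w=15) → cum 595
  km 29 (Zone V, w=110) → cum 705
  km 32 (Zone VI, w=75) → cum 780
  km 35 (Zone VII, w=25) → cum 805
Optimal location: km 8.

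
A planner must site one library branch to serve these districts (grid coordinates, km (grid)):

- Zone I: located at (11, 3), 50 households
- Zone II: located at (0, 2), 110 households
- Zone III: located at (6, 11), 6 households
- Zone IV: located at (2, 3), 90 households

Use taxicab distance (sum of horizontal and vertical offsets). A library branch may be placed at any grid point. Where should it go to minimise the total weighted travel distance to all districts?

(2, 3)

Manhattan distance separates: Σwᵢ(|x−xᵢ|+|y−yᵢ|) = Σwᵢ|x−xᵢ| + Σwᵢ|y−yᵢ|, so x and y are optimised independently as 1-D weighted medians.
Total weight W = 256; half = 128.
x-coordinate, sorted with cumulative weight:
  x=0 (Zone II, w=110) cum 110
  x=2 (Zone IV, w=90) cum 200  ← median
  x=6 (Zone III, w=6) cum 206
  x=11 (Zone I, w=50) cum 256
⇒ x* = 2
y-coordinate, sorted with cumulative weight:
  y=2 (Zone II, w=110) cum 110
  y=3 (Zone I, w=50) cum 160  ← median
  y=3 (Zone IV, w=90) cum 250
  y=11 (Zone III, w=6) cum 256
⇒ y* = 3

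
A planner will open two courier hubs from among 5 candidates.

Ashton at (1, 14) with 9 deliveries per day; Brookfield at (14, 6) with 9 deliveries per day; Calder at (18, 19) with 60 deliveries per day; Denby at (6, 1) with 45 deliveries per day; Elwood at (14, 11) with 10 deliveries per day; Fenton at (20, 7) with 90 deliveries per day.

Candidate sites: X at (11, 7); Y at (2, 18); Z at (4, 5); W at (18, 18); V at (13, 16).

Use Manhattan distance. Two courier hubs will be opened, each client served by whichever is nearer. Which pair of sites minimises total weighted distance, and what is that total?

{X, W}, total 1624

Evaluate every pair (each demand assigned to the nearer of the two):
  {X, W}: total = 1624
  {Z, W}: total = 1817
  {X, V}: total = 2007
  {X, Z}: total = 2434
  {Z, V}: total = 2457
  {Y, W}: total = 2474
  {X, Y}: total = 2476
  {W, V}: total = 2505
  {Y, V}: total = 3069
  {Y, Z}: total = 3214
Best pair: {X, W} with total 1624.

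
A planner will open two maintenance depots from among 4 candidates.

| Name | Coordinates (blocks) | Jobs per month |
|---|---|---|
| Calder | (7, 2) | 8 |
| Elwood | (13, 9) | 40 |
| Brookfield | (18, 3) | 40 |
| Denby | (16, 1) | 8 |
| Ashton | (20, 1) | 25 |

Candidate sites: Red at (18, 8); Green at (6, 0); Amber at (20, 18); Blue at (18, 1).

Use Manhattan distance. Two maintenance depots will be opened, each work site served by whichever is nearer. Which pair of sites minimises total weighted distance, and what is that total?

Evaluate every pair (each demand assigned to the nearer of the two):
  {Red, Blue}: total = 482
  {Green, Blue}: total = 690
  {Red, Green}: total = 761
  {Amber, Blue}: total = 762
  {Red, Amber}: total = 873
  {Green, Amber}: total = 1727
Best pair: {Red, Blue} with total 482.

{Red, Blue}, total 482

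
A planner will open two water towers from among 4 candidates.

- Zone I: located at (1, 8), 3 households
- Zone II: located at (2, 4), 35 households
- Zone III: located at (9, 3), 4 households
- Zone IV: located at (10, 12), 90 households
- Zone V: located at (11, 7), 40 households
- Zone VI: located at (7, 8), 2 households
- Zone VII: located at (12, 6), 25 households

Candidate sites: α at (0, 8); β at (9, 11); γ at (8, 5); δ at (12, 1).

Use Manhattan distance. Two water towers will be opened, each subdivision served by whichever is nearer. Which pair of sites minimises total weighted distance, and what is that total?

{β, γ}, total 800

Evaluate every pair (each demand assigned to the nearer of the two):
  {β, γ}: total = 800
  {α, β}: total = 875
  {β, δ}: total = 1063
  {α, γ}: total = 1368
  {γ, δ}: total = 1430
  {α, δ}: total = 1822
Best pair: {β, γ} with total 800.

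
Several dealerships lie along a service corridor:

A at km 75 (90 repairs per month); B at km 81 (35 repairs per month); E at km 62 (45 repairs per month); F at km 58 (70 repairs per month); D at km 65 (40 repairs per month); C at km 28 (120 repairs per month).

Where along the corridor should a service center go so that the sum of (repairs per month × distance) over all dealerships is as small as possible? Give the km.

x = 62

For a sum of weighted absolute distances on a line, the optimum is the weighted median (not the mean). Total weight W = 400; half-weight = 200.
Sort by position and accumulate weight:
  km 28 (C, w=120) → cum 120
  km 58 (F, w=70) → cum 190
  km 62 (E, w=45) → cum 235  ≥ 200 → median here
  km 65 (D, w=40) → cum 275
  km 75 (A, w=90) → cum 365
  km 81 (B, w=35) → cum 400
Optimal location: km 62.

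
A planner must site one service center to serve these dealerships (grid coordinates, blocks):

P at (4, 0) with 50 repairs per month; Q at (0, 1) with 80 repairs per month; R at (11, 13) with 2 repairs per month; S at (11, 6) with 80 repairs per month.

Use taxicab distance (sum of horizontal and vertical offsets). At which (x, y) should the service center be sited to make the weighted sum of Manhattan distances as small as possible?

(4, 1)

Manhattan distance separates: Σwᵢ(|x−xᵢ|+|y−yᵢ|) = Σwᵢ|x−xᵢ| + Σwᵢ|y−yᵢ|, so x and y are optimised independently as 1-D weighted medians.
Total weight W = 212; half = 106.
x-coordinate, sorted with cumulative weight:
  x=0 (Q, w=80) cum 80
  x=4 (P, w=50) cum 130  ← median
  x=11 (R, w=2) cum 132
  x=11 (S, w=80) cum 212
⇒ x* = 4
y-coordinate, sorted with cumulative weight:
  y=0 (P, w=50) cum 50
  y=1 (Q, w=80) cum 130  ← median
  y=6 (S, w=80) cum 210
  y=13 (R, w=2) cum 212
⇒ y* = 1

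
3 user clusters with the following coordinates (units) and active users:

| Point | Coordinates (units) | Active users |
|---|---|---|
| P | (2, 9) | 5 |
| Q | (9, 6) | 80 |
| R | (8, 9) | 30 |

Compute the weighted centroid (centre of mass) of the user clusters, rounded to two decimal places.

The minimiser of Σwᵢ‖p−pᵢ‖² is the weighted centroid p* = (Σwᵢpᵢ)/(Σwᵢ).
Σwᵢ = 115.
Σwᵢxᵢ = 5·2 + 80·9 + 30·8 = 970.
Σwᵢyᵢ = 5·9 + 80·6 + 30·9 = 795.
x* = 970/115 = 8.43, y* = 795/115 = 6.91.

(8.43, 6.91)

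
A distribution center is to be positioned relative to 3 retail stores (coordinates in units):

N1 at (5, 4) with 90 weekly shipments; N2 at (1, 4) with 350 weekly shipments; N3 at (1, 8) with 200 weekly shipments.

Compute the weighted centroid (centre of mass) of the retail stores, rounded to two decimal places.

(1.56, 5.25)

The minimiser of Σwᵢ‖p−pᵢ‖² is the weighted centroid p* = (Σwᵢpᵢ)/(Σwᵢ).
Σwᵢ = 640.
Σwᵢxᵢ = 90·5 + 350·1 + 200·1 = 1000.
Σwᵢyᵢ = 90·4 + 350·4 + 200·8 = 3360.
x* = 1000/640 = 1.56, y* = 3360/640 = 5.25.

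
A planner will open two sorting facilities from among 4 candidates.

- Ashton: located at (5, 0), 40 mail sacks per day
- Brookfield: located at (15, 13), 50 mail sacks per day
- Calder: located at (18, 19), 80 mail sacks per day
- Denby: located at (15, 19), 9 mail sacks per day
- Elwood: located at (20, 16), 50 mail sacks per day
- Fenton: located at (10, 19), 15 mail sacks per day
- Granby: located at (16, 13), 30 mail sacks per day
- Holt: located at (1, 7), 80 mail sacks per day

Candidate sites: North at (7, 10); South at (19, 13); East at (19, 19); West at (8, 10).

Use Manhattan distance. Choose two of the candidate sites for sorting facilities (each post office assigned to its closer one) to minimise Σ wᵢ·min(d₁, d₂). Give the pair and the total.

Evaluate every pair (each demand assigned to the nearer of the two):
  {North, East}: total = 2421
  {North, South}: total = 2520
  {East, West}: total = 2541
  {South, West}: total = 2625
  {South, East}: total = 3741
  {North, West}: total = 4759
Best pair: {North, East} with total 2421.

{North, East}, total 2421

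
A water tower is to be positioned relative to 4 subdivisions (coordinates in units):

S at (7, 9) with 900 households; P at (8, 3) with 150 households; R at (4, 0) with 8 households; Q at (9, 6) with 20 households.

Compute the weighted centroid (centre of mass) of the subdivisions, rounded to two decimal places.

The minimiser of Σwᵢ‖p−pᵢ‖² is the weighted centroid p* = (Σwᵢpᵢ)/(Σwᵢ).
Σwᵢ = 1078.
Σwᵢxᵢ = 900·7 + 150·8 + 8·4 + 20·9 = 7712.
Σwᵢyᵢ = 900·9 + 150·3 + 8·0 + 20·6 = 8670.
x* = 7712/1078 = 7.15, y* = 8670/1078 = 8.04.

(7.15, 8.04)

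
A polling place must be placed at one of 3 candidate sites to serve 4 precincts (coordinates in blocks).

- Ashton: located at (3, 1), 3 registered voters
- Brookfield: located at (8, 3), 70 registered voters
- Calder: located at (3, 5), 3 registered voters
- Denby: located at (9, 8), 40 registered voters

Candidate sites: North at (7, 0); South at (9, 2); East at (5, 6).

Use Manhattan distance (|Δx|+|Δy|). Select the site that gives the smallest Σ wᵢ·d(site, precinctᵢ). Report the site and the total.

South, total 428 blocks

Total weighted distance at each candidate:
  North (7, 0): total = 722
  South (9, 2): total = 428
  East (5, 6): total = 690
Minimum is at South with total 428 blocks.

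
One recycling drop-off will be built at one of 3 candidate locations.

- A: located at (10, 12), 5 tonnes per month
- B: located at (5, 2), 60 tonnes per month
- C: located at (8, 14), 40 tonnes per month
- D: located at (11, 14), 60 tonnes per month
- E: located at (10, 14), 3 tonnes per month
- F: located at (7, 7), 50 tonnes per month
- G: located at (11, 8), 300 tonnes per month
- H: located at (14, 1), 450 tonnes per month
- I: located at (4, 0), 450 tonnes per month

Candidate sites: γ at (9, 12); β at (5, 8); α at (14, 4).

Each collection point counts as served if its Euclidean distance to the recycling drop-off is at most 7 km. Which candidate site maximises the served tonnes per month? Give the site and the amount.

Coverage radius r = 7 km; a point is covered iff (Δx)²+(Δy)² ≤ 7² = 49.
  γ (9, 12): covers {A, C, D, E, F, G} → 458
  β (5, 8): covers {A, B, C, F, G} → 455
  α (14, 4): covers {G, H} → 750
Maximum coverage at α: 750 tonnes per month.

α, covering 750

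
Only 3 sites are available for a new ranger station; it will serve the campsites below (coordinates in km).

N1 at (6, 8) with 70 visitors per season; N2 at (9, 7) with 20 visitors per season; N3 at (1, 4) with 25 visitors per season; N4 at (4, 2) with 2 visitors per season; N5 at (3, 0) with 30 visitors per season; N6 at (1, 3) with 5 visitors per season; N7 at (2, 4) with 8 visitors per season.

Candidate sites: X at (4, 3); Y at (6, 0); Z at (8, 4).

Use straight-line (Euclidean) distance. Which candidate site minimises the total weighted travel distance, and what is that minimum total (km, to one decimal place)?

X, total 713.8 km

Total weighted distance at each candidate:
  X (4, 3): total = 713.8
  Y (6, 0): total = 1042.5
  Z (8, 4): total = 835.7
Minimum is at X with total 713.8 km.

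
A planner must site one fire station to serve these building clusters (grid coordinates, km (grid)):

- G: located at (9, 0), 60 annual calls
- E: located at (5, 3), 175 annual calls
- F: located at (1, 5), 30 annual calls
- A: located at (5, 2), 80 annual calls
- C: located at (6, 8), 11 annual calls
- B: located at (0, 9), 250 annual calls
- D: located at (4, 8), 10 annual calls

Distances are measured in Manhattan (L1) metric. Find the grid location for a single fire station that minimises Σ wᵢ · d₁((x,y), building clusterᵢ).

(5, 3)

Manhattan distance separates: Σwᵢ(|x−xᵢ|+|y−yᵢ|) = Σwᵢ|x−xᵢ| + Σwᵢ|y−yᵢ|, so x and y are optimised independently as 1-D weighted medians.
Total weight W = 616; half = 308.
x-coordinate, sorted with cumulative weight:
  x=0 (B, w=250) cum 250
  x=1 (F, w=30) cum 280
  x=4 (D, w=10) cum 290
  x=5 (E, w=175) cum 465  ← median
  x=5 (A, w=80) cum 545
  x=6 (C, w=11) cum 556
  x=9 (G, w=60) cum 616
⇒ x* = 5
y-coordinate, sorted with cumulative weight:
  y=0 (G, w=60) cum 60
  y=2 (A, w=80) cum 140
  y=3 (E, w=175) cum 315  ← median
  y=5 (F, w=30) cum 345
  y=8 (C, w=11) cum 356
  y=8 (D, w=10) cum 366
  y=9 (B, w=250) cum 616
⇒ y* = 3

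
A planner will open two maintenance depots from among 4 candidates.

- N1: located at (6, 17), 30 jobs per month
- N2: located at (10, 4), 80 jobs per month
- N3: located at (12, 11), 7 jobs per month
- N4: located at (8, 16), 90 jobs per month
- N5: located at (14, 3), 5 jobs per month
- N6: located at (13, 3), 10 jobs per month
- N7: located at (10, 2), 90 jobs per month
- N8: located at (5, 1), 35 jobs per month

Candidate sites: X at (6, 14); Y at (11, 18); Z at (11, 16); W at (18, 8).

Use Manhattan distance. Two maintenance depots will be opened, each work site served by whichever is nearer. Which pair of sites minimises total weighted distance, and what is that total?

Evaluate every pair (each demand assigned to the nearer of the two):
  {X, W}: total = 3368
  {X, Z}: total = 3512
  {Z, W}: total = 3557
  {Y, W}: total = 3751
  {X, Y}: total = 3816
  {Y, Z}: total = 3847
Best pair: {X, W} with total 3368.

{X, W}, total 3368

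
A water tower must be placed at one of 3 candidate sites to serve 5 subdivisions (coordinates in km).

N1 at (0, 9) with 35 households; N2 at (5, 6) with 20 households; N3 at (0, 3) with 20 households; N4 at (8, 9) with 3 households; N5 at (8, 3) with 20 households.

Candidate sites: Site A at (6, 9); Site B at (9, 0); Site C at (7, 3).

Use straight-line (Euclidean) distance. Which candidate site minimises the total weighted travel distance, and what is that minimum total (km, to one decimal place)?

Total weighted distance at each candidate:
  Site A (6, 9): total = 575.4
  Site B (9, 0): total = 869.8
  Site C (7, 3): total = 573.0
Minimum is at Site C with total 573.0 km.

Site C, total 573.0 km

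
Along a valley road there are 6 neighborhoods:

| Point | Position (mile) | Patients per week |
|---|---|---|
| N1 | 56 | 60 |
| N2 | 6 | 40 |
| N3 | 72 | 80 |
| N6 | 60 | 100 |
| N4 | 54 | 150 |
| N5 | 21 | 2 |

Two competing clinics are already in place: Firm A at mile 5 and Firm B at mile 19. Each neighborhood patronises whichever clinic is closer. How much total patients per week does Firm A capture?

40

The indifferent point is the midpoint (5+19)/2 = 12; neighborhoods left of it (closer to Firm A at 5) go to Firm A, those right go to Firm B.
  N2 at 6 (w=40) → Firm A
  N5 at 21 (w=2) → Firm B
  N4 at 54 (w=150) → Firm B
  N1 at 56 (w=60) → Firm B
  N6 at 60 (w=100) → Firm B
  N3 at 72 (w=80) → Firm B
Firm A captures 40; Firm B captures 392.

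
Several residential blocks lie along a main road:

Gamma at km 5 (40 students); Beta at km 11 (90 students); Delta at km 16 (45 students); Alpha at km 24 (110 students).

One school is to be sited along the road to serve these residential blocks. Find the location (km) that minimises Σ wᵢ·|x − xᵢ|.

x = 16

For a sum of weighted absolute distances on a line, the optimum is the weighted median (not the mean). Total weight W = 285; half-weight = 142.5.
Sort by position and accumulate weight:
  km 5 (Gamma, w=40) → cum 40
  km 11 (Beta, w=90) → cum 130
  km 16 (Delta, w=45) → cum 175  ≥ 142.5 → median here
  km 24 (Alpha, w=110) → cum 285
Optimal location: km 16.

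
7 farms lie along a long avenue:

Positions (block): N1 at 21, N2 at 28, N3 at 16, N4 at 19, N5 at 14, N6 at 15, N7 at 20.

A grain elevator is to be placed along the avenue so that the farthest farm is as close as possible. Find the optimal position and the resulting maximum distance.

location 21, max distance 7

The 1-center on a line is the midpoint of the two extreme points: leftmost at 14, rightmost at 28.
Optimal location = (14 + 28)/2 = 21; maximum distance = (28 − 14)/2 = 7.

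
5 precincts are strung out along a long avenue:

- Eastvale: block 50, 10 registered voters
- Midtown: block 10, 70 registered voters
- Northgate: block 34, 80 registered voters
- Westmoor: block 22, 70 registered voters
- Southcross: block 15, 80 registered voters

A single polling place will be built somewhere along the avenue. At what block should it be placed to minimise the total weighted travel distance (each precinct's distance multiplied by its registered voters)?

For a sum of weighted absolute distances on a line, the optimum is the weighted median (not the mean). Total weight W = 310; half-weight = 155.
Sort by position and accumulate weight:
  block 10 (Midtown, w=70) → cum 70
  block 15 (Southcross, w=80) → cum 150
  block 22 (Westmoor, w=70) → cum 220  ≥ 155 → median here
  block 34 (Northgate, w=80) → cum 300
  block 50 (Eastvale, w=10) → cum 310
Optimal location: block 22.

x = 22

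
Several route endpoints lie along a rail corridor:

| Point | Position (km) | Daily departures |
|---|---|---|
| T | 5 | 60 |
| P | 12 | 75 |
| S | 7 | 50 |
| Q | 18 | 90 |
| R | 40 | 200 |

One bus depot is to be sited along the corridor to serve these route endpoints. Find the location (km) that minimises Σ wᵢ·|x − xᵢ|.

x = 18

For a sum of weighted absolute distances on a line, the optimum is the weighted median (not the mean). Total weight W = 475; half-weight = 237.5.
Sort by position and accumulate weight:
  km 5 (T, w=60) → cum 60
  km 7 (S, w=50) → cum 110
  km 12 (P, w=75) → cum 185
  km 18 (Q, w=90) → cum 275  ≥ 237.5 → median here
  km 40 (R, w=200) → cum 475
Optimal location: km 18.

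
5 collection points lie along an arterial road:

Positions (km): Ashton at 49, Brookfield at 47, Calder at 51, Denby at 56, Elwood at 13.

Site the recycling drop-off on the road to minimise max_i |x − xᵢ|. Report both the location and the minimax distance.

location 34.5, max distance 21.5

The 1-center on a line is the midpoint of the two extreme points: leftmost at 13, rightmost at 56.
Optimal location = (13 + 56)/2 = 34.5; maximum distance = (56 − 13)/2 = 21.5.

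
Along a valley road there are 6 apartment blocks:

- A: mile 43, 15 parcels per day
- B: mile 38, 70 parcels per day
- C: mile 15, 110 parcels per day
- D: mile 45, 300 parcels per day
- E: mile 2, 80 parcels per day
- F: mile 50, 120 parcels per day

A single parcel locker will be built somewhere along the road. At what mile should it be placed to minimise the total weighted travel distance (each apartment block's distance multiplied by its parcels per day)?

For a sum of weighted absolute distances on a line, the optimum is the weighted median (not the mean). Total weight W = 695; half-weight = 347.5.
Sort by position and accumulate weight:
  mile 2 (E, w=80) → cum 80
  mile 15 (C, w=110) → cum 190
  mile 38 (B, w=70) → cum 260
  mile 43 (A, w=15) → cum 275
  mile 45 (D, w=300) → cum 575  ≥ 347.5 → median here
  mile 50 (F, w=120) → cum 695
Optimal location: mile 45.

x = 45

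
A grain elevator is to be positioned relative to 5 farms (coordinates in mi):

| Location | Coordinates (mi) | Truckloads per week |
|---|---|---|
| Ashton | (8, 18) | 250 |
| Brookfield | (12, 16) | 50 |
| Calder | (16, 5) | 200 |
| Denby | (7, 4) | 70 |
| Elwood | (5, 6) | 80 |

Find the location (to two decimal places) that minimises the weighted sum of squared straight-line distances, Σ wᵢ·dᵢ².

(10.29, 10.86)

The minimiser of Σwᵢ‖p−pᵢ‖² is the weighted centroid p* = (Σwᵢpᵢ)/(Σwᵢ).
Σwᵢ = 650.
Σwᵢxᵢ = 250·8 + 50·12 + 200·16 + 70·7 + 80·5 = 6690.
Σwᵢyᵢ = 250·18 + 50·16 + 200·5 + 70·4 + 80·6 = 7060.
x* = 6690/650 = 10.29, y* = 7060/650 = 10.86.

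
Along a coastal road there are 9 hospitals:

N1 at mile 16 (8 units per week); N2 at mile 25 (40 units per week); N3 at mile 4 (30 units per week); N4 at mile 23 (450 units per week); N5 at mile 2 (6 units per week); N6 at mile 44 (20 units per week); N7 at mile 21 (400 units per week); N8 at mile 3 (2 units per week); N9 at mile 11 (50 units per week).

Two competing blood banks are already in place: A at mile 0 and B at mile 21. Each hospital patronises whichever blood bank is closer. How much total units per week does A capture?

38

The indifferent point is the midpoint (0+21)/2 = 10.5; hospitals left of it (closer to A at 0) go to A, those right go to B.
  N5 at 2 (w=6) → A
  N8 at 3 (w=2) → A
  N3 at 4 (w=30) → A
  N9 at 11 (w=50) → B
  N1 at 16 (w=8) → B
  N7 at 21 (w=400) → B
  N4 at 23 (w=450) → B
  N2 at 25 (w=40) → B
  N6 at 44 (w=20) → B
A captures 38; B captures 968.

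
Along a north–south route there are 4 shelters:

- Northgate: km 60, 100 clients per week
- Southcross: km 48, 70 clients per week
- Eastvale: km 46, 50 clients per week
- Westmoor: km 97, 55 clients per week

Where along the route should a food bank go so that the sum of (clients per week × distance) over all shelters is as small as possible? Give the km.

x = 60

For a sum of weighted absolute distances on a line, the optimum is the weighted median (not the mean). Total weight W = 275; half-weight = 137.5.
Sort by position and accumulate weight:
  km 46 (Eastvale, w=50) → cum 50
  km 48 (Southcross, w=70) → cum 120
  km 60 (Northgate, w=100) → cum 220  ≥ 137.5 → median here
  km 97 (Westmoor, w=55) → cum 275
Optimal location: km 60.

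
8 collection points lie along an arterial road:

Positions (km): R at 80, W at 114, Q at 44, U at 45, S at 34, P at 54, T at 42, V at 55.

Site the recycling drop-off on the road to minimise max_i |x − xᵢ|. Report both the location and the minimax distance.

location 74, max distance 40

The 1-center on a line is the midpoint of the two extreme points: leftmost at 34, rightmost at 114.
Optimal location = (34 + 114)/2 = 74; maximum distance = (114 − 34)/2 = 40.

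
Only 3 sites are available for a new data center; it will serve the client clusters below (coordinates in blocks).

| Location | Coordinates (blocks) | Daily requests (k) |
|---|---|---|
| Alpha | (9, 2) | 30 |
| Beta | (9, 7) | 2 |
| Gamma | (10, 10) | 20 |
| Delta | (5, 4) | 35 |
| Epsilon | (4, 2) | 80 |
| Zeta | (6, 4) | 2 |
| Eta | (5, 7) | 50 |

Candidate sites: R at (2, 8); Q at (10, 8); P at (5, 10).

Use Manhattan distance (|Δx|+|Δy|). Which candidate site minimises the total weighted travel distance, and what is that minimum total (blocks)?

Total weighted distance at each candidate:
  R (2, 8): total = 1707
  Q (10, 8): total = 1845
  P (5, 10): total = 1568
Minimum is at P with total 1568 blocks.

P, total 1568 blocks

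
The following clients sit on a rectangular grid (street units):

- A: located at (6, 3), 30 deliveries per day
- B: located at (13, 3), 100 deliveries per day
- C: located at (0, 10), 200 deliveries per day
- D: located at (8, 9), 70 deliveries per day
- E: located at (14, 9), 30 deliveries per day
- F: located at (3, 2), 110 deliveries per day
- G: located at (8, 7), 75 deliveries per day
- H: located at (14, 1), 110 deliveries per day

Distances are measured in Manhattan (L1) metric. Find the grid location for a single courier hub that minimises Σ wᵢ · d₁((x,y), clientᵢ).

(8, 7)

Manhattan distance separates: Σwᵢ(|x−xᵢ|+|y−yᵢ|) = Σwᵢ|x−xᵢ| + Σwᵢ|y−yᵢ|, so x and y are optimised independently as 1-D weighted medians.
Total weight W = 725; half = 362.5.
x-coordinate, sorted with cumulative weight:
  x=0 (C, w=200) cum 200
  x=3 (F, w=110) cum 310
  x=6 (A, w=30) cum 340
  x=8 (D, w=70) cum 410  ← median
  x=8 (G, w=75) cum 485
  x=13 (B, w=100) cum 585
  x=14 (E, w=30) cum 615
  x=14 (H, w=110) cum 725
⇒ x* = 8
y-coordinate, sorted with cumulative weight:
  y=1 (H, w=110) cum 110
  y=2 (F, w=110) cum 220
  y=3 (A, w=30) cum 250
  y=3 (B, w=100) cum 350
  y=7 (G, w=75) cum 425  ← median
  y=9 (D, w=70) cum 495
  y=9 (E, w=30) cum 525
  y=10 (C, w=200) cum 725
⇒ y* = 7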